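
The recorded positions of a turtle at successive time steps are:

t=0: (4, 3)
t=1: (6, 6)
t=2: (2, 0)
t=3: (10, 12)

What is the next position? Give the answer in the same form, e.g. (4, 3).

Step-to-step displacements: (+2, +3), (-4, -6), (+8, +12); each is -2× the previous.
step 4: (10, 12) + (-16, -24) → (-6, -12)

(-6, -12)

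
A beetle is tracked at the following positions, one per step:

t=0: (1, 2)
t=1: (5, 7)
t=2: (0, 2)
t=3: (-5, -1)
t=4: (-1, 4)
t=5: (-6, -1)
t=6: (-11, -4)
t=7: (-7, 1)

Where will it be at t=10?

(-13, -2)

Step-to-step displacements: (+4, +5), (-5, -5), (-5, -3), (+4, +5), (-5, -5), (-5, -3), (+4, +5) — a repeating cycle of length 3.
step 8: apply (-5, -5) → (-12, -4)
step 9: apply (-5, -3) → (-17, -7)
step 10: apply (+4, +5) → (-13, -2)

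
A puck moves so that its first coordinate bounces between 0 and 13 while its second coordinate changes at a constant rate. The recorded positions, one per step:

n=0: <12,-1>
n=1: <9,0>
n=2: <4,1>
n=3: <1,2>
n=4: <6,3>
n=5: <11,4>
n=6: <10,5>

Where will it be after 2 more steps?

The first coordinate travels 5 per step and bounces off the walls at 0 and 13.
  step 7: 10 → 5
  step 8: 5 → 0
The second coordinate changes by +1 each step: at step 8 it is 7.

<0,7>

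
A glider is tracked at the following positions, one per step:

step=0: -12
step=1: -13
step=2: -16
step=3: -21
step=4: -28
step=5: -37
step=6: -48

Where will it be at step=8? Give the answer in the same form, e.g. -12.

Successive displacements: -1, -3, -5, -7, -9, -11 — each changes by -2.
step 7: -48 − 13 → -61
step 8: -61 − 15 → -76

-76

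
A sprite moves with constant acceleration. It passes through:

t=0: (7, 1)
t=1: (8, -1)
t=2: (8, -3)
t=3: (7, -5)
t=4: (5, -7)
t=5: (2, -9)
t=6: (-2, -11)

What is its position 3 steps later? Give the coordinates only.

Successive displacements: (+1, -2), (+0, -2), (-1, -2), (-2, -2), (-3, -2), (-4, -2) — each changes by (-1, +0).
step 7: (-2, -11) + (-5, -2) → (-7, -13)
step 8: (-7, -13) + (-6, -2) → (-13, -15)
step 9: (-13, -15) + (-7, -2) → (-20, -17)

(-20, -17)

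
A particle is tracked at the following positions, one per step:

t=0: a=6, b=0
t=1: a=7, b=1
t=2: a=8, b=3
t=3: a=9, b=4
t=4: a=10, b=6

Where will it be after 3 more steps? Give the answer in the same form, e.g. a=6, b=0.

The moves between consecutive positions are (+1, +1), (+1, +2), (+1, +1), (+1, +2); they repeat the 2-cycle [(+1, +1), (+1, +2)].
step 5: apply (+1, +1) → a=11, b=7
step 6: apply (+1, +2) → a=12, b=9
step 7: apply (+1, +1) → a=13, b=10

a=13, b=10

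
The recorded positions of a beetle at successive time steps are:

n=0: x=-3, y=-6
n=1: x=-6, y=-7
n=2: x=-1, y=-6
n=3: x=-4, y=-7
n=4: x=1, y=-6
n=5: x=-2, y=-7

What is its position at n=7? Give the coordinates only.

Differencing gives (-3, -1), (+5, +1), (-3, -1), (+5, +1), (-3, -1). This is the pattern (-3, -1), (+5, +1) repeated.
step 6: apply (+5, +1) → x=3, y=-6
step 7: apply (-3, -1) → x=0, y=-7

x=0, y=-7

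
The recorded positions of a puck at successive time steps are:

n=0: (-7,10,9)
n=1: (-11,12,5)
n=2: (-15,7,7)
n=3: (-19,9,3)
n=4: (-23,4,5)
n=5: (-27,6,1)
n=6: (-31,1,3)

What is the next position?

(-35,3,-1)

Differencing gives (-4,+2,-4), (-4,-5,+2), (-4,+2,-4), (-4,-5,+2), (-4,+2,-4), (-4,-5,+2). This is the pattern (-4,+2,-4), (-4,-5,+2) repeated.
step 7: apply (-4,+2,-4) → (-35,3,-1)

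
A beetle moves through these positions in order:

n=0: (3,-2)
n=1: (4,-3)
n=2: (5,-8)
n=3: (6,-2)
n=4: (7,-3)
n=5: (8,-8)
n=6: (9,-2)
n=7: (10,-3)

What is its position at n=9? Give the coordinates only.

(12,-2)

First: linear, +1 per step → 12 at step 9.
Second: cycles through -2, -3, -8 every 3 steps. Step 9 lands at position 0 of the cycle → -2.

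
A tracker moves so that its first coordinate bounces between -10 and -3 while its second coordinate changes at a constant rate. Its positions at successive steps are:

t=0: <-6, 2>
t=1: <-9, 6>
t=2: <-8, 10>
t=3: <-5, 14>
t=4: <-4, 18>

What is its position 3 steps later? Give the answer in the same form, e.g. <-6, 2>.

The first coordinate travels 3 per step and bounces off the walls at -10 and -3.
  step 5: -4 → -7
  step 6: -7 → -10
  step 7: -10 → -7
The second coordinate changes by +4 each step: at step 7 it is 30.

<-7, 30>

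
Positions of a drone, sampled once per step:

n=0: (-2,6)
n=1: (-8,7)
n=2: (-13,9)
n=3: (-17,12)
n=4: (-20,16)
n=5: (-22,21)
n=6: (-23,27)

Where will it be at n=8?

First differences are (-6,+1), (-5,+2), (-4,+3), (-3,+4), (-2,+5), (-1,+6); their common second difference is (+1,+1) (constant acceleration).
step 7: (-23,27) + (+0,+7) → (-23,34)
step 8: (-23,34) + (+1,+8) → (-22,42)

(-22,42)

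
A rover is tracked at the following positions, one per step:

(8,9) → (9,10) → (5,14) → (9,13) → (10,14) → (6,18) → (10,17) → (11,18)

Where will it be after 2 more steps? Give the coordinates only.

(11,21)

The moves between consecutive positions are (+1,+1), (-4,+4), (+4,-1), (+1,+1), (-4,+4), (+4,-1), (+1,+1); they repeat the 3-cycle [(+1,+1), (-4,+4), (+4,-1)].
step 8: apply (-4,+4) → (7,22)
step 9: apply (+4,-1) → (11,21)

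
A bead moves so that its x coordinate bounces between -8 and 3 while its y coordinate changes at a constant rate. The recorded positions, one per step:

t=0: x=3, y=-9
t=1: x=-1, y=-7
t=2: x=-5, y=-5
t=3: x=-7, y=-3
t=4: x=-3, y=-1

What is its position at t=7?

x=-3, y=5

The x coordinate travels 4 per step and bounces off the walls at -8 and 3.
  step 5: -3 → 1
  step 6: 1 → 1
  step 7: 1 → -3
The y coordinate changes by +2 each step: at step 7 it is 5.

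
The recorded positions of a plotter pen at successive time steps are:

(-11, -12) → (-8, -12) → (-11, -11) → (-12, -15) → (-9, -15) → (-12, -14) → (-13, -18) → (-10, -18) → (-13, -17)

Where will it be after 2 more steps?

(-11, -21)

Differencing gives (+3, +0), (-3, +1), (-1, -4), (+3, +0), (-3, +1), (-1, -4), (+3, +0), (-3, +1). This is the pattern (+3, +0), (-3, +1), (-1, -4) repeated.
step 9: apply (-1, -4) → (-14, -21)
step 10: apply (+3, +0) → (-11, -21)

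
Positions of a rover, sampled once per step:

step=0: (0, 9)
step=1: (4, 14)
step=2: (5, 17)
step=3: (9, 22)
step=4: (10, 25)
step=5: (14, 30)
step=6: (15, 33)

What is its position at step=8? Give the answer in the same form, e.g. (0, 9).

(20, 41)

Differencing gives (+4, +5), (+1, +3), (+4, +5), (+1, +3), (+4, +5), (+1, +3). This is the pattern (+4, +5), (+1, +3) repeated.
step 7: apply (+4, +5) → (19, 38)
step 8: apply (+1, +3) → (20, 41)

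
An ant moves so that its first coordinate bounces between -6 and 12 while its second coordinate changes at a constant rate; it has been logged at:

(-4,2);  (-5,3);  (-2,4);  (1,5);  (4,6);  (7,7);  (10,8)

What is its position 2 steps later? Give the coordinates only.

(8,10)

The first coordinate reflects between -6 and 12, moving 3 per step.
  step 7: 10 → 11
  step 8: 11 → 8
The second coordinate changes by +1 each step: at step 8 it is 10.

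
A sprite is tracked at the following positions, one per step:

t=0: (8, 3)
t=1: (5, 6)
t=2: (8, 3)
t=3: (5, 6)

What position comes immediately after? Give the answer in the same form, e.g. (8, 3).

The jumps are (-3, +3), (+3, -3), (-3, +3) — a geometric progression with ratio -1.
step 4: (5, 6) + (+3, -3) → (8, 3)

(8, 3)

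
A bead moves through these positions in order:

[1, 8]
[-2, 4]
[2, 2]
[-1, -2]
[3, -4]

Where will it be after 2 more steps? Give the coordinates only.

[4, -10]

Differencing gives [-3, -4], [+4, -2], [-3, -4], [+4, -2]. This is the pattern [-3, -4], [+4, -2] repeated.
step 5: apply [-3, -4] → [0, -8]
step 6: apply [+4, -2] → [4, -10]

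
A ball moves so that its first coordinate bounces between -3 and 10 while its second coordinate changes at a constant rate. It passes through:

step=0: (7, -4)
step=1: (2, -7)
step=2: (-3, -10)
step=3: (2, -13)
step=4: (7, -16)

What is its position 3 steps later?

The first coordinate reflects between -3 and 10, moving 5 per step.
  step 5: 7 → 8
  step 6: 8 → 3
  step 7: 3 → -2
The second coordinate changes by -3 each step: at step 7 it is -25.

(-2, -25)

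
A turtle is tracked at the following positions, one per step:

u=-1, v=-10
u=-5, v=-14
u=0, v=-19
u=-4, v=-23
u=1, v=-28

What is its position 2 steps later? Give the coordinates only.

u=2, v=-37

Differencing gives (-4, -4), (+5, -5), (-4, -4), (+5, -5). This is the pattern (-4, -4), (+5, -5) repeated.
step 5: apply (-4, -4) → u=-3, v=-32
step 6: apply (+5, -5) → u=2, v=-37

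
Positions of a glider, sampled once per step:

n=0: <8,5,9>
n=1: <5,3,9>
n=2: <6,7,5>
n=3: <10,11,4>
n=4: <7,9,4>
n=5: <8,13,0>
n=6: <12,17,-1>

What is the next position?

<9,15,-1>

Differencing gives <-3,-2,+0>, <+1,+4,-4>, <+4,+4,-1>, <-3,-2,+0>, <+1,+4,-4>, <+4,+4,-1>. This is the pattern <-3,-2,+0>, <+1,+4,-4>, <+4,+4,-1> repeated.
step 7: apply <-3,-2,+0> → <9,15,-1>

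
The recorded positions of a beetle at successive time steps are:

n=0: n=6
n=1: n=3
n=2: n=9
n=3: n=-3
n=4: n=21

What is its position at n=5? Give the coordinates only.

The jumps are -3, +6, -12, +24 — a geometric progression with ratio -2.
step 5: 21 − 48 → n=-27

n=-27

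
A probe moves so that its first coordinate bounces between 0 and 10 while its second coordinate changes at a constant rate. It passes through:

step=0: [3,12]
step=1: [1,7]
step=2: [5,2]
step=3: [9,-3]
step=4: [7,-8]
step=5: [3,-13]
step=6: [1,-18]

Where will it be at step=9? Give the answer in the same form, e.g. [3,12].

[7,-33]

The first coordinate reflects between 0 and 10, moving 4 per step.
  step 7: 1 → 5
  step 8: 5 → 9
  step 9: 9 → 7
The second coordinate changes by -5 each step: at step 9 it is -33.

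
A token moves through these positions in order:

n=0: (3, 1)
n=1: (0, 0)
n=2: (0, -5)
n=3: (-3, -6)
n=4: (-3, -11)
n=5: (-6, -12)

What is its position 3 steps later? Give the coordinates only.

Differencing gives (-3, -1), (+0, -5), (-3, -1), (+0, -5), (-3, -1). This is the pattern (-3, -1), (+0, -5) repeated.
step 6: apply (+0, -5) → (-6, -17)
step 7: apply (-3, -1) → (-9, -18)
step 8: apply (+0, -5) → (-9, -23)

(-9, -23)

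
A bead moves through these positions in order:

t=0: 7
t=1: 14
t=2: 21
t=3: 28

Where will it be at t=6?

49

The position changes by +7 every step.
step 4: 28 + 7 → 35
step 5: 35 + 7 → 42
step 6: 42 + 7 → 49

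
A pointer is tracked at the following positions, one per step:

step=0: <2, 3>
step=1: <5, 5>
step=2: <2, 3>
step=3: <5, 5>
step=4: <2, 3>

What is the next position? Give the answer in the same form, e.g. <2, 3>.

<5, 5>

Consecutive displacements <+3, +2>, <-3, -2>, <+3, +2>, <-3, -2> scale by a factor of -1 each step.
step 5: <2, 3> + <+3, +2> → <5, 5>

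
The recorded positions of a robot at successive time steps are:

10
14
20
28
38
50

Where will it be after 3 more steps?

First differences are +4, +6, +8, +10, +12; their common second difference is +2 (constant acceleration).
step 6: 50 + 14 → 64
step 7: 64 + 16 → 80
step 8: 80 + 18 → 98

98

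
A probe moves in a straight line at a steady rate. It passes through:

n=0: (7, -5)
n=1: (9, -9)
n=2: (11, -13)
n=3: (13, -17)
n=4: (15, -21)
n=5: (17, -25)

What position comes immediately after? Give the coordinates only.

(19, -29)

The position changes by (+2, -4) every step.
step 6: (17, -25) + (+2, -4) → (19, -29)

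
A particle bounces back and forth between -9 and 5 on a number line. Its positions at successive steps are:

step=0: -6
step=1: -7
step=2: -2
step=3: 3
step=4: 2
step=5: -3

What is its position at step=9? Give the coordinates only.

5

The value travels 5 per step and bounces off the walls at -9 and 5.
  step 6: -3 → -8
  step 7: -8 → -5
  step 8: -5 → 0
  step 9: 0 → 5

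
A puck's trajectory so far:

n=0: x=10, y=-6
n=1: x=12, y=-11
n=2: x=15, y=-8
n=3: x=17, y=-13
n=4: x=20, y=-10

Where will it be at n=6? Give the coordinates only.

x=25, y=-12

Step-to-step displacements: (+2, -5), (+3, +3), (+2, -5), (+3, +3) — a repeating cycle of length 2.
step 5: apply (+2, -5) → x=22, y=-15
step 6: apply (+3, +3) → x=25, y=-12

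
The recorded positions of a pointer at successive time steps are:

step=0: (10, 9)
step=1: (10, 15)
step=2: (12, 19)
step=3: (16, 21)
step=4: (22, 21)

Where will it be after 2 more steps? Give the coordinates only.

(40, 15)

Taking differences between consecutive positions: (+0, +6), (+2, +4), (+4, +2), (+6, +0). These grow by (+2, -2) each step.
step 5: (22, 21) + (+8, -2) → (30, 19)
step 6: (30, 19) + (+10, -4) → (40, 15)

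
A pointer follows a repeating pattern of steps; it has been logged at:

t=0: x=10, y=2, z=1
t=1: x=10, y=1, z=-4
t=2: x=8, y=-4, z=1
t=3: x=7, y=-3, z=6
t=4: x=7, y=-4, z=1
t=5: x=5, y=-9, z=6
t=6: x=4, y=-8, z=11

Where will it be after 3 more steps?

Differencing gives (+0, -1, -5), (-2, -5, +5), (-1, +1, +5), (+0, -1, -5), (-2, -5, +5), (-1, +1, +5). This is the pattern (+0, -1, -5), (-2, -5, +5), (-1, +1, +5) repeated.
step 7: apply (+0, -1, -5) → x=4, y=-9, z=6
step 8: apply (-2, -5, +5) → x=2, y=-14, z=11
step 9: apply (-1, +1, +5) → x=1, y=-13, z=16

x=1, y=-13, z=16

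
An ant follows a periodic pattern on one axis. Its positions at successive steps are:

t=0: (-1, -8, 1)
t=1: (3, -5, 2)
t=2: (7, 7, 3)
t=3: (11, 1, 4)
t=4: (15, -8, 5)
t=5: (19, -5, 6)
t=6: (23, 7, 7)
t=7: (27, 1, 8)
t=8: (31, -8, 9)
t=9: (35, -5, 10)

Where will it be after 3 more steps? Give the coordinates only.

(47, -8, 13)

The first coordinate changes by +4 each step, so at step 12 it is -1 + 12·(4) = 47.
The second coordinate repeats the cycle [-8, -5, 7, 1] with period 4; step 12 mod 4 = 0, giving -8.
The third coordinate changes by +1 each step, so at step 12 it is 1 + 12·(1) = 13.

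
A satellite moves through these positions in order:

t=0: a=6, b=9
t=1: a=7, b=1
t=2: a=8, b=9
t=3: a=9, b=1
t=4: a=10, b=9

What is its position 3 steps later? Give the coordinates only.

a=13, b=1

A: linear, +1 per step → 13 at step 7.
B: cycles through 9, 1 every 2 steps. Step 7 lands at position 1 of the cycle → 1.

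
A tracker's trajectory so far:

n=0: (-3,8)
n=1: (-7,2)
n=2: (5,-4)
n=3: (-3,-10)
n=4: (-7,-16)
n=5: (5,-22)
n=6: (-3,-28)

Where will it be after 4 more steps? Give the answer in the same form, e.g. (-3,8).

(-7,-52)

The first coordinate repeats the cycle [-3, -7, 5] with period 3; step 10 mod 3 = 1, giving -7.
The second coordinate changes by -6 each step, so at step 10 it is 8 + 10·(-6) = -52.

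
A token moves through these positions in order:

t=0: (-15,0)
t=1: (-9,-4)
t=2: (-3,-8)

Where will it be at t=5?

The position changes by (+6,-4) every step.
step 3: (-3,-8) + (+6,-4) → (3,-12)
step 4: (3,-12) + (+6,-4) → (9,-16)
step 5: (9,-16) + (+6,-4) → (15,-20)

(15,-20)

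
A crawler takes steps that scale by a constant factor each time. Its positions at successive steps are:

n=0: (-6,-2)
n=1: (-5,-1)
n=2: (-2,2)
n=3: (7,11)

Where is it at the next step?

(34,38)

The jumps are (+1,+1), (+3,+3), (+9,+9) — a geometric progression with ratio 3.
step 4: (7,11) + (+27,+27) → (34,38)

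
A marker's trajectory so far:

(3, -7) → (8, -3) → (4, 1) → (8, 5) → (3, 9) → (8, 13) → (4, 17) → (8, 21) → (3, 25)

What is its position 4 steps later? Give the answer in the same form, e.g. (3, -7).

(3, 41)

First: cycles through 3, 8, 4, 8 every 4 steps. Step 12 lands at position 0 of the cycle → 3.
Second: linear, +4 per step → 41 at step 12.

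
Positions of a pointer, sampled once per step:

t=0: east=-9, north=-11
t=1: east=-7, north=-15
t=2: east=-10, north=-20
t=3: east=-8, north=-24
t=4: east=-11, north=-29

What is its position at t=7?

Differencing gives (+2, -4), (-3, -5), (+2, -4), (-3, -5). This is the pattern (+2, -4), (-3, -5) repeated.
step 5: apply (+2, -4) → east=-9, north=-33
step 6: apply (-3, -5) → east=-12, north=-38
step 7: apply (+2, -4) → east=-10, north=-42

east=-10, north=-42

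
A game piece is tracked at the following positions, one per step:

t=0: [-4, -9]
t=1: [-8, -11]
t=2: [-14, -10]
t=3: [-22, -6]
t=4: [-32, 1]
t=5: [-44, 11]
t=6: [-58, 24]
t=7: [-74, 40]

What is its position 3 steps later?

First differences are [-4, -2], [-6, +1], [-8, +4], [-10, +7], [-12, +10], [-14, +13], [-16, +16]; their common second difference is [-2, +3] (constant acceleration).
step 8: [-74, 40] + [-18, +19] → [-92, 59]
step 9: [-92, 59] + [-20, +22] → [-112, 81]
step 10: [-112, 81] + [-22, +25] → [-134, 106]

[-134, 106]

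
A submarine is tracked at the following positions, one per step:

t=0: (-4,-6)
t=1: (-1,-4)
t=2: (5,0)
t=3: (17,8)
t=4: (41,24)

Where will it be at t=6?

(185,120)

Step-to-step displacements: (+3,+2), (+6,+4), (+12,+8), (+24,+16); each is 2× the previous.
step 5: (41,24) + (+48,+32) → (89,56)
step 6: (89,56) + (+96,+64) → (185,120)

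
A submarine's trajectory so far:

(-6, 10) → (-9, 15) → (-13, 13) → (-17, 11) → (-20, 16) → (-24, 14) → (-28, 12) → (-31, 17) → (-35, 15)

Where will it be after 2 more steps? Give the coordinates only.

(-42, 18)

Differencing gives (-3, +5), (-4, -2), (-4, -2), (-3, +5), (-4, -2), (-4, -2), (-3, +5), (-4, -2). This is the pattern (-3, +5), (-4, -2), (-4, -2) repeated.
step 9: apply (-4, -2) → (-39, 13)
step 10: apply (-3, +5) → (-42, 18)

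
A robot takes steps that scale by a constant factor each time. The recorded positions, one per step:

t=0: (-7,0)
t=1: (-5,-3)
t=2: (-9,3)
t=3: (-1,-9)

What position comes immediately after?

Step-to-step displacements: (+2,-3), (-4,+6), (+8,-12); each is -2× the previous.
step 4: (-1,-9) + (-16,+24) → (-17,15)

(-17,15)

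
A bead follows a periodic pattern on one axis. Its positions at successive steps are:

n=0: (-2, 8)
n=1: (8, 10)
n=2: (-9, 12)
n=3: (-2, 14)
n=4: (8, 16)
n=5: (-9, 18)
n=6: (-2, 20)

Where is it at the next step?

The first coordinate repeats the cycle [-2, 8, -9] with period 3; step 7 mod 3 = 1, giving 8.
The second coordinate changes by +2 each step, so at step 7 it is 8 + 7·(2) = 22.

(8, 22)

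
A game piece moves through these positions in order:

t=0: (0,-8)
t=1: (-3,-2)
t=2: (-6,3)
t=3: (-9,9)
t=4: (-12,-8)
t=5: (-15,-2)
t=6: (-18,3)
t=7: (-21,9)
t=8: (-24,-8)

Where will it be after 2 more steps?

The first coordinate changes by -3 each step, so at step 10 it is 0 + 10·(-3) = -30.
The second coordinate repeats the cycle [-8, -2, 3, 9] with period 4; step 10 mod 4 = 2, giving 3.

(-30,3)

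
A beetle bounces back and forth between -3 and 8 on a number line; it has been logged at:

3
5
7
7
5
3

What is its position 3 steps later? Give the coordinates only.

-3

The value reflects between -3 and 8, moving 2 per step.
  step 6: 3 → 1
  step 7: 1 → -1
  step 8: -1 → -3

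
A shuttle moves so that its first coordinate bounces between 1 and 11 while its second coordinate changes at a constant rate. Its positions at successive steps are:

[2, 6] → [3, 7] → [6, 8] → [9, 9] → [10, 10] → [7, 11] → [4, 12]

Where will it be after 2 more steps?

The first coordinate reflects between 1 and 11, moving 3 per step.
  step 7: 4 → 1
  step 8: 1 → 4
The second coordinate changes by +1 each step: at step 8 it is 14.

[4, 14]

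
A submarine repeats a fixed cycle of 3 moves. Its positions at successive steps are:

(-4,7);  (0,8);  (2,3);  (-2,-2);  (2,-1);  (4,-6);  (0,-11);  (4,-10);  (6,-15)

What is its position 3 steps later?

(8,-24)

Differencing gives (+4,+1), (+2,-5), (-4,-5), (+4,+1), (+2,-5), (-4,-5), (+4,+1), (+2,-5). This is the pattern (+4,+1), (+2,-5), (-4,-5) repeated.
step 9: apply (-4,-5) → (2,-20)
step 10: apply (+4,+1) → (6,-19)
step 11: apply (+2,-5) → (8,-24)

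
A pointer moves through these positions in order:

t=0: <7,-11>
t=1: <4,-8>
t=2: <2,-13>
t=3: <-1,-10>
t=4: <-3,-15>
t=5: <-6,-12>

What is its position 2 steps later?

The moves between consecutive positions are <-3,+3>, <-2,-5>, <-3,+3>, <-2,-5>, <-3,+3>; they repeat the 2-cycle [<-3,+3>, <-2,-5>].
step 6: apply <-2,-5> → <-8,-17>
step 7: apply <-3,+3> → <-11,-14>

<-11,-14>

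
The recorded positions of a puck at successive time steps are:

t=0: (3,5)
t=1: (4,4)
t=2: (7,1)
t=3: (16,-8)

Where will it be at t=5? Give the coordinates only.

Consecutive displacements (+1,-1), (+3,-3), (+9,-9) scale by a factor of 3 each step.
step 4: (16,-8) + (+27,-27) → (43,-35)
step 5: (43,-35) + (+81,-81) → (124,-116)

(124,-116)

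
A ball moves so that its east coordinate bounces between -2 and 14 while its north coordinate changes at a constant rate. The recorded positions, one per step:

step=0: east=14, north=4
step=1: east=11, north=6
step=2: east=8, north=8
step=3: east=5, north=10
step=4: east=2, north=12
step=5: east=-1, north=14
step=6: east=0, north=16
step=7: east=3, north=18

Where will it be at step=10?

east=12, north=24

The east coordinate travels 3 per step and bounces off the walls at -2 and 14.
  step 8: 3 → 6
  step 9: 6 → 9
  step 10: 9 → 12
The north coordinate changes by +2 each step: at step 10 it is 24.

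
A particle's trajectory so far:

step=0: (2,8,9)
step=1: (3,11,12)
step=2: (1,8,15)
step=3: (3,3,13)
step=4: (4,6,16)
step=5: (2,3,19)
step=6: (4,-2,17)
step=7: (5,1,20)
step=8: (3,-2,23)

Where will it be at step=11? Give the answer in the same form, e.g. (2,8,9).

Differencing gives (+1,+3,+3), (-2,-3,+3), (+2,-5,-2), (+1,+3,+3), (-2,-3,+3), (+2,-5,-2), (+1,+3,+3), (-2,-3,+3). This is the pattern (+1,+3,+3), (-2,-3,+3), (+2,-5,-2) repeated.
step 9: apply (+2,-5,-2) → (5,-7,21)
step 10: apply (+1,+3,+3) → (6,-4,24)
step 11: apply (-2,-3,+3) → (4,-7,27)

(4,-7,27)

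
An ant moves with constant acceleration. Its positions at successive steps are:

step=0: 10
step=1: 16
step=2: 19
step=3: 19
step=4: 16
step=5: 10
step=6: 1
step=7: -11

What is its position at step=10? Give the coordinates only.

-65

Taking differences between consecutive positions: +6, +3, +0, -3, -6, -9, -12. These grow by -3 each step.
step 8: -11 − 15 → -26
step 9: -26 − 18 → -44
step 10: -44 − 21 → -65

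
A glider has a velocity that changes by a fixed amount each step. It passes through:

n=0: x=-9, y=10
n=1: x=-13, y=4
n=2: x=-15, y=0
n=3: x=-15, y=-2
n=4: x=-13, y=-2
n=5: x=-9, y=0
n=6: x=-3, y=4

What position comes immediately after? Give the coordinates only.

x=5, y=10

Successive displacements: (-4, -6), (-2, -4), (+0, -2), (+2, +0), (+4, +2), (+6, +4) — each changes by (+2, +2).
step 7: x=-3, y=4 + (+8, +6) → x=5, y=10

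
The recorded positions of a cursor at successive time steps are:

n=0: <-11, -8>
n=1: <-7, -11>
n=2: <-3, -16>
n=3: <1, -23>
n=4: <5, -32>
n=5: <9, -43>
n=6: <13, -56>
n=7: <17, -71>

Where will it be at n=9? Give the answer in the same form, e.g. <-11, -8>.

First differences are <+4, -3>, <+4, -5>, <+4, -7>, <+4, -9>, <+4, -11>, <+4, -13>, <+4, -15>; their common second difference is <+0, -2> (constant acceleration).
step 8: <17, -71> + <+4, -17> → <21, -88>
step 9: <21, -88> + <+4, -19> → <25, -107>

<25, -107>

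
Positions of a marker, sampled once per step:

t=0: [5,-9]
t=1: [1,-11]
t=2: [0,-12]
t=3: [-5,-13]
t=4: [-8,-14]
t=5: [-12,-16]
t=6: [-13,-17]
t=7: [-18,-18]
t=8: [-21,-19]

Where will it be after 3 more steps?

Differencing gives [-4,-2], [-1,-1], [-5,-1], [-3,-1], [-4,-2], [-1,-1], [-5,-1], [-3,-1]. This is the pattern [-4,-2], [-1,-1], [-5,-1], [-3,-1] repeated.
step 9: apply [-4,-2] → [-25,-21]
step 10: apply [-1,-1] → [-26,-22]
step 11: apply [-5,-1] → [-31,-23]

[-31,-23]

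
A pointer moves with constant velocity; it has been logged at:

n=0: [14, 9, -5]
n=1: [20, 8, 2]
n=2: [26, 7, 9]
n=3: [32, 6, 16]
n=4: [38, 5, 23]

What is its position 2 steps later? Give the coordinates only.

[50, 3, 37]

Each step adds [+6, -1, +7] to the position.
step 5: [38, 5, 23] + [+6, -1, +7] → [44, 4, 30]
step 6: [44, 4, 30] + [+6, -1, +7] → [50, 3, 37]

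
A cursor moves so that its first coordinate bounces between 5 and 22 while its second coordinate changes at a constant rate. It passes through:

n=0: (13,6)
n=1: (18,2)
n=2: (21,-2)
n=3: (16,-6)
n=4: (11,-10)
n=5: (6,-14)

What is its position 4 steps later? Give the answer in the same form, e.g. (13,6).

(20,-30)

The first coordinate travels 5 per step and bounces off the walls at 5 and 22.
  step 6: 6 → 9
  step 7: 9 → 14
  step 8: 14 → 19
  step 9: 19 → 20
The second coordinate changes by -4 each step: at step 9 it is -30.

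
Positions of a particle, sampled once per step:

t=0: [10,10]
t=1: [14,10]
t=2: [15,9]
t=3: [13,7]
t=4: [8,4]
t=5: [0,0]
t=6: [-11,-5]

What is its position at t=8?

[-42,-18]

First differences are [+4,+0], [+1,-1], [-2,-2], [-5,-3], [-8,-4], [-11,-5]; their common second difference is [-3,-1] (constant acceleration).
step 7: [-11,-5] + [-14,-6] → [-25,-11]
step 8: [-25,-11] + [-17,-7] → [-42,-18]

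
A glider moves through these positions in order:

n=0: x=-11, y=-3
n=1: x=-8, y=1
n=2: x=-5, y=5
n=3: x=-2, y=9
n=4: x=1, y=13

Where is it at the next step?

Constant displacement of (+3, +4) per step.
step 5: x=1, y=13 + (+3, +4) → x=4, y=17

x=4, y=17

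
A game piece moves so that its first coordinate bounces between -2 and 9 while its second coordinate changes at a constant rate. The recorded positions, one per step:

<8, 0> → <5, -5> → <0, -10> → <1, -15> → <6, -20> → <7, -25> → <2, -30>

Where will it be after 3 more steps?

The first coordinate travels 5 per step and bounces off the walls at -2 and 9.
  step 7: 2 → -1
  step 8: -1 → 4
  step 9: 4 → 9
The second coordinate changes by -5 each step: at step 9 it is -45.

<9, -45>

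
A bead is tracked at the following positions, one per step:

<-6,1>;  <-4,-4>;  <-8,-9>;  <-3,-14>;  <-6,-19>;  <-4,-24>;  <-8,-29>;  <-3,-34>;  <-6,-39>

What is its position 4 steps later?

<-6,-59>

The first coordinate repeats the cycle [-6, -4, -8, -3] with period 4; step 12 mod 4 = 0, giving -6.
The second coordinate changes by -5 each step, so at step 12 it is 1 + 12·(-5) = -59.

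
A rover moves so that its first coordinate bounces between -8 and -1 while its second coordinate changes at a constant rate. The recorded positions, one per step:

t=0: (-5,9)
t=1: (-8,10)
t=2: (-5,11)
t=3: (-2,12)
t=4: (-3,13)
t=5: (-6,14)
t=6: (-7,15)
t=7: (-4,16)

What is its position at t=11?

The first coordinate reflects between -8 and -1, moving 3 per step.
  step 8: -4 → -1
  step 9: -1 → -4
  step 10: -4 → -7
  step 11: -7 → -6
The second coordinate changes by +1 each step: at step 11 it is 20.

(-6,20)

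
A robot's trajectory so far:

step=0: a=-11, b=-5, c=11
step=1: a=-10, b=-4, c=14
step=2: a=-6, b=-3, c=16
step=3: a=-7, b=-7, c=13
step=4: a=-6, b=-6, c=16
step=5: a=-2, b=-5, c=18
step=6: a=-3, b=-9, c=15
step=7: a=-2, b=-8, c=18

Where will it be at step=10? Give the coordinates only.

a=2, b=-10, c=20

Differencing gives (+1,+1,+3), (+4,+1,+2), (-1,-4,-3), (+1,+1,+3), (+4,+1,+2), (-1,-4,-3), (+1,+1,+3). This is the pattern (+1,+1,+3), (+4,+1,+2), (-1,-4,-3) repeated.
step 8: apply (+4,+1,+2) → a=2, b=-7, c=20
step 9: apply (-1,-4,-3) → a=1, b=-11, c=17
step 10: apply (+1,+1,+3) → a=2, b=-10, c=20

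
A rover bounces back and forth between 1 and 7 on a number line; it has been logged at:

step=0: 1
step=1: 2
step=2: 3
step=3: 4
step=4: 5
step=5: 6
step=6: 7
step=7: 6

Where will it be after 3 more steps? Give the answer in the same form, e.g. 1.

The value reflects between 1 and 7, moving 1 per step.
  step 8: 6 → 5
  step 9: 5 → 4
  step 10: 4 → 3

3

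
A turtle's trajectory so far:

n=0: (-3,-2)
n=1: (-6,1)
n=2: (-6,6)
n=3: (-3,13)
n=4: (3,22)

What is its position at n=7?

(39,61)

Taking differences between consecutive positions: (-3,+3), (+0,+5), (+3,+7), (+6,+9). These grow by (+3,+2) each step.
step 5: (3,22) + (+9,+11) → (12,33)
step 6: (12,33) + (+12,+13) → (24,46)
step 7: (24,46) + (+15,+15) → (39,61)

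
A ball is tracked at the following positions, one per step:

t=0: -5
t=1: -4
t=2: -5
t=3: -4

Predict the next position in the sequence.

Consecutive displacements +1, -1, +1 scale by a factor of -1 each step.
step 4: -4 − 1 → -5

-5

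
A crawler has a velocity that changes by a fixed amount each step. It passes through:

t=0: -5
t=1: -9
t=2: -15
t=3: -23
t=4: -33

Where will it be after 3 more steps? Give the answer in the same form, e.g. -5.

-75

First differences are -4, -6, -8, -10; their common second difference is -2 (constant acceleration).
step 5: -33 − 12 → -45
step 6: -45 − 14 → -59
step 7: -59 − 16 → -75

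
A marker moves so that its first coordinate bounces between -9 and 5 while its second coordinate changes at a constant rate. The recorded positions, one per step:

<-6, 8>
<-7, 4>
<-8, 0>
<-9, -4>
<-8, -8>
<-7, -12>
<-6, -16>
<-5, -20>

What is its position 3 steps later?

The first coordinate travels 1 per step and bounces off the walls at -9 and 5.
  step 8: -5 → -4
  step 9: -4 → -3
  step 10: -3 → -2
The second coordinate changes by -4 each step: at step 10 it is -32.

<-2, -32>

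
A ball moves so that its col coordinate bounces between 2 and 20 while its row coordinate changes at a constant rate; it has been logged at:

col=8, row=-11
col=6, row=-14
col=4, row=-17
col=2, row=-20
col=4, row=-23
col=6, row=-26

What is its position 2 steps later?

The col coordinate travels 2 per step and bounces off the walls at 2 and 20.
  step 6: 6 → 8
  step 7: 8 → 10
The row coordinate changes by -3 each step: at step 7 it is -32.

col=10, row=-32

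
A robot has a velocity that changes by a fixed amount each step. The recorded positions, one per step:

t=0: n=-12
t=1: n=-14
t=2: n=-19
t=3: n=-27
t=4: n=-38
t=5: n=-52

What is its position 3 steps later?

n=-112

First differences are -2, -5, -8, -11, -14; their common second difference is -3 (constant acceleration).
step 6: -52 − 17 → n=-69
step 7: -69 − 20 → n=-89
step 8: -89 − 23 → n=-112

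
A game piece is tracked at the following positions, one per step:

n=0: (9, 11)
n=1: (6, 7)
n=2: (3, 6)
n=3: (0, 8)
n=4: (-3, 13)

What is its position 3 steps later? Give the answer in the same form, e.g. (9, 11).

Successive displacements: (-3, -4), (-3, -1), (-3, +2), (-3, +5) — each changes by (+0, +3).
step 5: (-3, 13) + (-3, +8) → (-6, 21)
step 6: (-6, 21) + (-3, +11) → (-9, 32)
step 7: (-9, 32) + (-3, +14) → (-12, 46)

(-12, 46)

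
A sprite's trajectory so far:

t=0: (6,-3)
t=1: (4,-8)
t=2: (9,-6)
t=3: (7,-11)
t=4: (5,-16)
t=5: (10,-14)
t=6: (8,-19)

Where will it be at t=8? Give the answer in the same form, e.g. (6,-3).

Differencing gives (-2,-5), (+5,+2), (-2,-5), (-2,-5), (+5,+2), (-2,-5). This is the pattern (-2,-5), (+5,+2), (-2,-5) repeated.
step 7: apply (-2,-5) → (6,-24)
step 8: apply (+5,+2) → (11,-22)

(11,-22)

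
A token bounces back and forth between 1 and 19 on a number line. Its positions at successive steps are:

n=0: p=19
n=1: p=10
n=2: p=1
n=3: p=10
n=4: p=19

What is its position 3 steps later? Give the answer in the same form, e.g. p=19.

The value travels 9 per step and bounces off the walls at 1 and 19.
  step 5: 19 → 10
  step 6: 10 → 1
  step 7: 1 → 10

p=10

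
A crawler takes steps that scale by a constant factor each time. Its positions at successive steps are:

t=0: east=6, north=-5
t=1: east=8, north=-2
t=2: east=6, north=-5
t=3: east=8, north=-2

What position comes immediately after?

Consecutive displacements (+2,+3), (-2,-3), (+2,+3) scale by a factor of -1 each step.
step 4: east=8, north=-2 + (-2,-3) → east=6, north=-5

east=6, north=-5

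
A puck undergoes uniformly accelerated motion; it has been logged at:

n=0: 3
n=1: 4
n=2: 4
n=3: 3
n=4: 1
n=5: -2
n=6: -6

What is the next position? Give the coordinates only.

-11

First differences are +1, +0, -1, -2, -3, -4; their common second difference is -1 (constant acceleration).
step 7: -6 − 5 → -11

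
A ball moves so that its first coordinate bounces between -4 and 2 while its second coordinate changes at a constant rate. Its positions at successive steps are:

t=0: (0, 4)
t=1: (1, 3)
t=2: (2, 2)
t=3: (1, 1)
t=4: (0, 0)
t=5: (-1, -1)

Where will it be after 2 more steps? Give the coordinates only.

(-3, -3)

The first coordinate travels 1 per step and bounces off the walls at -4 and 2.
  step 6: -1 → -2
  step 7: -2 → -3
The second coordinate changes by -1 each step: at step 7 it is -3.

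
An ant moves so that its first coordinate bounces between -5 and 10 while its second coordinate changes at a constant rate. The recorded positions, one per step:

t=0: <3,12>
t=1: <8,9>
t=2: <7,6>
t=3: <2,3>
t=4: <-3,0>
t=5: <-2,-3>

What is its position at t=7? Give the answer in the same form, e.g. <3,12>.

<8,-9>

The first coordinate reflects between -5 and 10, moving 5 per step.
  step 6: -2 → 3
  step 7: 3 → 8
The second coordinate changes by -3 each step: at step 7 it is -9.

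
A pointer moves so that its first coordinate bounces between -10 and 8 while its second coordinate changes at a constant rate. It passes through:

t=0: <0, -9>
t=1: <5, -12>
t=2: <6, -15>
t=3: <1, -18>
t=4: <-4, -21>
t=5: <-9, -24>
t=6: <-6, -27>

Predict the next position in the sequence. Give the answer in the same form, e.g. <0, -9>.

The first coordinate travels 5 per step and bounces off the walls at -10 and 8.
  step 7: -6 → -1
The second coordinate changes by -3 each step: at step 7 it is -30.

<-1, -30>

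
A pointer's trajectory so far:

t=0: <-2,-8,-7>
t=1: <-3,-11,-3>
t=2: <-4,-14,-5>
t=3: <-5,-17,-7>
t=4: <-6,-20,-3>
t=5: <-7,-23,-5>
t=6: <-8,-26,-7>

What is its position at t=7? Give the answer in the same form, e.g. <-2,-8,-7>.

The first coordinate changes by -1 each step, so at step 7 it is -2 + 7·(-1) = -9.
The second coordinate changes by -3 each step, so at step 7 it is -8 + 7·(-3) = -29.
The third coordinate repeats the cycle [-7, -3, -5] with period 3; step 7 mod 3 = 1, giving -3.

<-9,-29,-3>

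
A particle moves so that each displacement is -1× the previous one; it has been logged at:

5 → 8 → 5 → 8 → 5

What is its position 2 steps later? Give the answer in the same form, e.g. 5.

5

Consecutive displacements +3, -3, +3, -3 scale by a factor of -1 each step.
step 5: 5 + 3 → 8
step 6: 8 − 3 → 5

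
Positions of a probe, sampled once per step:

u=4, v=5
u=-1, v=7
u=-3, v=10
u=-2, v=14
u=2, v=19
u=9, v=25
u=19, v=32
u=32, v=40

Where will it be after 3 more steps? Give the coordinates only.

u=89, v=70

First differences are (-5,+2), (-2,+3), (+1,+4), (+4,+5), (+7,+6), (+10,+7), (+13,+8); their common second difference is (+3,+1) (constant acceleration).
step 8: u=32, v=40 + (+16,+9) → u=48, v=49
step 9: u=48, v=49 + (+19,+10) → u=67, v=59
step 10: u=67, v=59 + (+22,+11) → u=89, v=70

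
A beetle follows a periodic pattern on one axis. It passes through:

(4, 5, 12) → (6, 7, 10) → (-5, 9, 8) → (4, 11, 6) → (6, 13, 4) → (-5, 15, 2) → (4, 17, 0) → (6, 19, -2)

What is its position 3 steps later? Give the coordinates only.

(6, 25, -8)

First: cycles through 4, 6, -5 every 3 steps. Step 10 lands at position 1 of the cycle → 6.
Second: linear, +2 per step → 25 at step 10.
Third: linear, -2 per step → -8 at step 10.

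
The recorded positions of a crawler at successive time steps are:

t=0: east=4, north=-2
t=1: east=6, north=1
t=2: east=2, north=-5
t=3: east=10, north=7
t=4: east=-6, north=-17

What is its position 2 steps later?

east=-38, north=-65

The jumps are (+2, +3), (-4, -6), (+8, +12), (-16, -24) — a geometric progression with ratio -2.
step 5: east=-6, north=-17 + (+32, +48) → east=26, north=31
step 6: east=26, north=31 + (-64, -96) → east=-38, north=-65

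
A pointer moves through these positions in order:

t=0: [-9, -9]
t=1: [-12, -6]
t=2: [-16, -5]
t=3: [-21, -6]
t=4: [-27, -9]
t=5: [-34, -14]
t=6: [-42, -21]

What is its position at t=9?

Taking differences between consecutive positions: [-3, +3], [-4, +1], [-5, -1], [-6, -3], [-7, -5], [-8, -7]. These grow by [-1, -2] each step.
step 7: [-42, -21] + [-9, -9] → [-51, -30]
step 8: [-51, -30] + [-10, -11] → [-61, -41]
step 9: [-61, -41] + [-11, -13] → [-72, -54]

[-72, -54]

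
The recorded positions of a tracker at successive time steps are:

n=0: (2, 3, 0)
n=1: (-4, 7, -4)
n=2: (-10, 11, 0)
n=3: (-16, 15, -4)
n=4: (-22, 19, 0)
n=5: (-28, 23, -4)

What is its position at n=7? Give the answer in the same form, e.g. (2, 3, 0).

(-40, 31, -4)

First: linear, -6 per step → -40 at step 7.
Second: linear, +4 per step → 31 at step 7.
Third: cycles through 0, -4 every 2 steps. Step 7 lands at position 1 of the cycle → -4.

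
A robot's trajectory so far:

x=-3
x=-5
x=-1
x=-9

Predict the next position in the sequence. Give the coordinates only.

x=7

Consecutive displacements -2, +4, -8 scale by a factor of -2 each step.
step 4: -9 + 16 → x=7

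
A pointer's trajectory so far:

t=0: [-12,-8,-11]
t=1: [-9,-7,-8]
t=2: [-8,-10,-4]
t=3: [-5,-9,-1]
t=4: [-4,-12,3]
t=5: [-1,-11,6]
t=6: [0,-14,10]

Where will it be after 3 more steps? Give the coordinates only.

The moves between consecutive positions are [+3,+1,+3], [+1,-3,+4], [+3,+1,+3], [+1,-3,+4], [+3,+1,+3], [+1,-3,+4]; they repeat the 2-cycle [[+3,+1,+3], [+1,-3,+4]].
step 7: apply [+3,+1,+3] → [3,-13,13]
step 8: apply [+1,-3,+4] → [4,-16,17]
step 9: apply [+3,+1,+3] → [7,-15,20]

[7,-15,20]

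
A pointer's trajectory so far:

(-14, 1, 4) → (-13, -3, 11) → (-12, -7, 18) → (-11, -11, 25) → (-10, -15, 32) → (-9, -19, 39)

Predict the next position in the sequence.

(-8, -23, 46)

The position changes by (+1, -4, +7) every step.
step 6: (-9, -19, 39) + (+1, -4, +7) → (-8, -23, 46)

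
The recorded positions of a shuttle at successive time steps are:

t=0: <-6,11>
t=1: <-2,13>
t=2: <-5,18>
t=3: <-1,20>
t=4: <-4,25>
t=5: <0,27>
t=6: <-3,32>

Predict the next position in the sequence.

<1,34>

Differencing gives <+4,+2>, <-3,+5>, <+4,+2>, <-3,+5>, <+4,+2>, <-3,+5>. This is the pattern <+4,+2>, <-3,+5> repeated.
step 7: apply <+4,+2> → <1,34>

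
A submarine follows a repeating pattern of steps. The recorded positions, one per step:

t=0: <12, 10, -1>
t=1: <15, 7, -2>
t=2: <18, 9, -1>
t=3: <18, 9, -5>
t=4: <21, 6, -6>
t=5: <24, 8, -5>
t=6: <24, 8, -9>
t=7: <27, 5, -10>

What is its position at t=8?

<30, 7, -9>

The moves between consecutive positions are <+3, -3, -1>, <+3, +2, +1>, <+0, +0, -4>, <+3, -3, -1>, <+3, +2, +1>, <+0, +0, -4>, <+3, -3, -1>; they repeat the 3-cycle [<+3, -3, -1>, <+3, +2, +1>, <+0, +0, -4>].
step 8: apply <+3, +2, +1> → <30, 7, -9>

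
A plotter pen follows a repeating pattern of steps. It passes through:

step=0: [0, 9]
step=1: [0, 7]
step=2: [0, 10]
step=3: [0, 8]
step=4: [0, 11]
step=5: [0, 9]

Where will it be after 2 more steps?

[0, 10]

Differencing gives [+0, -2], [+0, +3], [+0, -2], [+0, +3], [+0, -2]. This is the pattern [+0, -2], [+0, +3] repeated.
step 6: apply [+0, +3] → [0, 12]
step 7: apply [+0, -2] → [0, 10]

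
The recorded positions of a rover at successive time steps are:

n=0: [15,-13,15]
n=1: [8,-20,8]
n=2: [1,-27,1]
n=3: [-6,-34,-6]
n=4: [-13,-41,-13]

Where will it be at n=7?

[-34,-62,-34]

Constant displacement of [-7,-7,-7] per step.
step 5: [-13,-41,-13] + [-7,-7,-7] → [-20,-48,-20]
step 6: [-20,-48,-20] + [-7,-7,-7] → [-27,-55,-27]
step 7: [-27,-55,-27] + [-7,-7,-7] → [-34,-62,-34]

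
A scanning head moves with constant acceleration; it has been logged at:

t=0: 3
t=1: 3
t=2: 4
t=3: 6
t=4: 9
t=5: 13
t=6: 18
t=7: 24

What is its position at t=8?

Successive displacements: +0, +1, +2, +3, +4, +5, +6 — each changes by +1.
step 8: 24 + 7 → 31

31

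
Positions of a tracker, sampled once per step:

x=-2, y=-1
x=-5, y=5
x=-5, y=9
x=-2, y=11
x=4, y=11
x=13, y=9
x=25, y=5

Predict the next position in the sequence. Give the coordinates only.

x=40, y=-1

Taking differences between consecutive positions: (-3, +6), (+0, +4), (+3, +2), (+6, +0), (+9, -2), (+12, -4). These grow by (+3, -2) each step.
step 7: x=25, y=5 + (+15, -6) → x=40, y=-1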